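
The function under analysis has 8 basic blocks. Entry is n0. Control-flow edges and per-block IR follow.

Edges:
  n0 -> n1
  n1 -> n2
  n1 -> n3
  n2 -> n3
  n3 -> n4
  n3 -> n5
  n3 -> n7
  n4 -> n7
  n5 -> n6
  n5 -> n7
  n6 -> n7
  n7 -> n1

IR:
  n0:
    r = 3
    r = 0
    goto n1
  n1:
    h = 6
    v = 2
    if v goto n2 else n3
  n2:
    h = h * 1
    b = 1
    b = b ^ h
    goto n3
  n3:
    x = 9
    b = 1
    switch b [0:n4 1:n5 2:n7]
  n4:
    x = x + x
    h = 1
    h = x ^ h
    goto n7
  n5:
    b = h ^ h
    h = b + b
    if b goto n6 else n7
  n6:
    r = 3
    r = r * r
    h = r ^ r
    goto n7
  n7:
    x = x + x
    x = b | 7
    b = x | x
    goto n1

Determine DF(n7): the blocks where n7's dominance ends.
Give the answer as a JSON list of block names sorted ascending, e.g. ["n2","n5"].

idom tree: n1←n0 n2←n1 n3←n1 n4←n3 n5←n3 n6←n5 n7←n3
Join-block Dom:
  n1: preds {n0,n7}: {n0} ∩ {n0,n1,n3,n7} = {n0}; idom=n0
  n3: preds {n1,n2}: {n0,n1} ∩ {n0,n1,n2} = {n0,n1}; idom=n1
  n7: preds {n3,n4,n5,n6}: {n0,n1,n3} ∩ {n0,n1,n3,n4} ∩ {n0,n1,n3,n5} ∩ {n0,n1,n3,n5,n6} = {n0,n1,n3}; idom=n3

DF derivation:
  n1←n0: walk · to n0
  n1←n7: walk n7→n3→n1 to n0
  n3←n1: walk · to n1
  n3←n2: walk n2 to n1
  n7←n3: walk · to n3
  n7←n4: walk n4 to n3
  n7←n5: walk n5 to n3
  n7←n6: walk n6→n5 to n3
  n0 → ∅
  n1 → {n1}
  n2 → {n3}
  n3 → {n1}
  n4 → {n7}
  n5 → {n7}
  n6 → {n7}
  n7 → {n1}

DF(n7) = ["n1"]

Answer: ["n1"]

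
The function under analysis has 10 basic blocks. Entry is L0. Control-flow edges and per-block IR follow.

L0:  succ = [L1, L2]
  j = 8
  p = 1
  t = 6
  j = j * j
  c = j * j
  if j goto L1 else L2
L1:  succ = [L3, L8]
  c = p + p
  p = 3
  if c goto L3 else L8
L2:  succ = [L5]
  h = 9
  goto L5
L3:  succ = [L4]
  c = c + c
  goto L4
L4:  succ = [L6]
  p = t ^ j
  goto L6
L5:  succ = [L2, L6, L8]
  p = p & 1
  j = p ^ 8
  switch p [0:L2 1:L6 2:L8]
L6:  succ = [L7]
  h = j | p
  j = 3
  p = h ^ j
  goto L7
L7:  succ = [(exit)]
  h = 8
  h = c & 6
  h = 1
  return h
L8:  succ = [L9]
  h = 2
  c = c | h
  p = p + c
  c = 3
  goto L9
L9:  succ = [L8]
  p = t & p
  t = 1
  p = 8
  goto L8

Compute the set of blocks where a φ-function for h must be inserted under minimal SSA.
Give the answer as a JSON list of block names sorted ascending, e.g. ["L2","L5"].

idom tree: L1←L0 L2←L0 L3←L1 L4←L3 L5←L2 L6←L0 L7←L6 L8←L0 L9←L8
Dom∩ at merges:
  L2: preds {L0,L5}: {L0} ∩ {L0,L2,L5} = {L0}; idom=L0
  L6: preds {L4,L5}: {L0,L1,L3,L4} ∩ {L0,L2,L5} = {L0}; idom=L0
  L8: preds {L1,L5,L9}: {L0,L1} ∩ {L0,L2,L5} ∩ {L0,L8,L9} = {L0}; idom=L0

Frontier:
  join L2 pred L0: · stop@L0
  join L2 pred L5: L5→L2 stop@L0
  join L6 pred L4: L4→L3→L1 stop@L0
  join L6 pred L5: L5→L2 stop@L0
  join L8 pred L1: L1 stop@L0
  join L8 pred L5: L5→L2 stop@L0
  join L8 pred L9: L9→L8 stop@L0
  L0: DF=∅
  L1: DF={L6,L8}
  L2: DF={L2,L6,L8}
  L3: DF={L6}
  L4: DF={L6}
  L5: DF={L2,L6,L8}
  L6: DF=∅
  L7: DF=∅
  L8: DF={L8}
  L9: DF={L8}

φ for h: defs {L2,L6,L7,L8}
  DF⁺ = {L2,L6,L8}

Answer: ["L2", "L6", "L8"]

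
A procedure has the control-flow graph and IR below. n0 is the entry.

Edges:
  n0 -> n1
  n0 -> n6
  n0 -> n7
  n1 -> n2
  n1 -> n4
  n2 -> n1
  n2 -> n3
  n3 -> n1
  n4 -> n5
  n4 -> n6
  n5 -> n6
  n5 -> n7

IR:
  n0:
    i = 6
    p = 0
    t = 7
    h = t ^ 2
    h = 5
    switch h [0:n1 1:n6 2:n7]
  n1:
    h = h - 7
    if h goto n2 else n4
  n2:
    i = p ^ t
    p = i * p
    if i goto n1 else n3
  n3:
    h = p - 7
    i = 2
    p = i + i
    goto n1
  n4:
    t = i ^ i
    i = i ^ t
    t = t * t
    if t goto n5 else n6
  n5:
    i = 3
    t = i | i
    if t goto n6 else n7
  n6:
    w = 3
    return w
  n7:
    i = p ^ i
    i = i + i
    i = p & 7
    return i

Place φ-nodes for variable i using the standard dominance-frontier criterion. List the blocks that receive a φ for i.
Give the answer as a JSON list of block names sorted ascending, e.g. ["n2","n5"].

Answer: ["n1", "n6", "n7"]

Analysis:
idom tree: n1←n0 n2←n1 n3←n2 n4←n1 n5←n4 n6←n0 n7←n0
Dom at joins:
  n1: preds {n0,n2,n3}: {n0} ∩ {n0,n1,n2} ∩ {n0,n1,n2,n3} = {n0}; idom=n0
  n6: preds {n0,n4,n5}: {n0} ∩ {n0,n1,n4} ∩ {n0,n1,n4,n5} = {n0}; idom=n0
  n7: preds {n0,n5}: {n0} ∩ {n0,n1,n4,n5} = {n0}; idom=n0

Frontier:
  join n1 pred n0: · stop@n0
  join n1 pred n2: n2→n1 stop@n0
  join n1 pred n3: n3→n2→n1 stop@n0
  join n6 pred n0: · stop@n0
  join n6 pred n4: n4→n1 stop@n0
  join n6 pred n5: n5→n4→n1 stop@n0
  join n7 pred n0: · stop@n0
  join n7 pred n5: n5→n4→n1 stop@n0
  n0: DF=∅
  n1: DF={n1,n6,n7}
  n2: DF={n1}
  n3: DF={n1}
  n4: DF={n6,n7}
  n5: DF={n6,n7}
  n6: DF=∅
  n7: DF=∅

φ for i: defs {n0,n2,n3,n4,n5,n7}
  DF⁺ = {n1,n6,n7}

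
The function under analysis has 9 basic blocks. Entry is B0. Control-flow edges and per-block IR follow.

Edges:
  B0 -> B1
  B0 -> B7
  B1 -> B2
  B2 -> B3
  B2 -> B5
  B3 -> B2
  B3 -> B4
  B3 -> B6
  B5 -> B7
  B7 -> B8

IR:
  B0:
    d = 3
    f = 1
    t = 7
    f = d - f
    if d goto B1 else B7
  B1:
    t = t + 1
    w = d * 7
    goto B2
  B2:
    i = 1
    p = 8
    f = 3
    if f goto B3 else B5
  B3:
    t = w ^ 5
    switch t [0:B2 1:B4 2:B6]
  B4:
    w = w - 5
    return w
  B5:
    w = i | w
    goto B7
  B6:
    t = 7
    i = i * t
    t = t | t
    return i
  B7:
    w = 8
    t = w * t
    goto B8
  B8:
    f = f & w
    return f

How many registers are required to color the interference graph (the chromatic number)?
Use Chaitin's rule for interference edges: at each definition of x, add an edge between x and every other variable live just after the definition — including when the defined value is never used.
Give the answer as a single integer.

Answer: 4

Analysis:
def/use:
  B0 def {d,f,t} use ∅
  B1 def {t,w} use {d,t}
  B2 def {f,i,p} use ∅
  B3 def {t} use {w}
  B4 def {w} use {w}
  B5 def {w} use {i,w}
  B6 def {i,t} use {i}
  B7 def {t,w} use {t}
  B8 def {f} use {f,w}

Liveness:
  live B0: ∅→{d,f,t}
  live B1: {d,t}→{t,w}
  live B2: {t,w}→{f,i,t,w}
  live B3: {i,w}→{i,t,w}
  live B4: {w}→∅
  live B5: {f,i,t,w}→{f,t}
  live B6: {i}→∅
  live B7: {f,t}→{f,w}
  live B8: {f,w}→∅

Interfere edges:
  d↔{f,t}
  f↔{d,i,t,w}
  i↔{f,p,t,w}
  p↔{i,t,w}
  t↔{d,f,i,p,w}
  w↔{f,i,p,t}

Registers:
  clique {f,i,t,w} ⇒ need ≥ 4
  assign d→r2 f→r1 i→r2 p→r1 t→r0 w→r3 — no edge inside a register ⇒ χ ≤ 4
  χ = 4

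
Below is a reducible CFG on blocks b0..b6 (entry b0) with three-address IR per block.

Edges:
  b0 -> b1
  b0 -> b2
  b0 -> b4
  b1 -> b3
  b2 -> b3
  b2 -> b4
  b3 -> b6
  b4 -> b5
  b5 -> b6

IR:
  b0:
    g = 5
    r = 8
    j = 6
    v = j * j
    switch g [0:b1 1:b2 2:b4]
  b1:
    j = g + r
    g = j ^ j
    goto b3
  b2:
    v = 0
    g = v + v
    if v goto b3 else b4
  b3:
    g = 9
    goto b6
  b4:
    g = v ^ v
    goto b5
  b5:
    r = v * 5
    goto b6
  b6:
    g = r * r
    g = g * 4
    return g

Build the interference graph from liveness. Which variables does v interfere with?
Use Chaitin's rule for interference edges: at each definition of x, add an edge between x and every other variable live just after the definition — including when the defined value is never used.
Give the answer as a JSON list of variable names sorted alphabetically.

Per-block:
  b0 def {g,j,r,v} use ∅
  b1 def {g,j} use {g,r}
  b2 def {g,v} use ∅
  b3 def {g} use ∅
  b4 def {g} use {v}
  b5 def {r} use {v}
  b6 def {g} use {r}

Backward fixpoint:
  b0 li=∅ lo={g,r,v}
  b1 li={g,r} lo={r}
  b2 li={r} lo={r,v}
  b3 li={r} lo={r}
  b4 li={v} lo={v}
  b5 li={v} lo={r}
  b6 li={r} lo=∅

Conflict graph:
  g — {j,r,v}
  j — {g,r}
  r — {g,j,v}
  v — {g,r}

N(v) = ["g", "r"]

Answer: ["g", "r"]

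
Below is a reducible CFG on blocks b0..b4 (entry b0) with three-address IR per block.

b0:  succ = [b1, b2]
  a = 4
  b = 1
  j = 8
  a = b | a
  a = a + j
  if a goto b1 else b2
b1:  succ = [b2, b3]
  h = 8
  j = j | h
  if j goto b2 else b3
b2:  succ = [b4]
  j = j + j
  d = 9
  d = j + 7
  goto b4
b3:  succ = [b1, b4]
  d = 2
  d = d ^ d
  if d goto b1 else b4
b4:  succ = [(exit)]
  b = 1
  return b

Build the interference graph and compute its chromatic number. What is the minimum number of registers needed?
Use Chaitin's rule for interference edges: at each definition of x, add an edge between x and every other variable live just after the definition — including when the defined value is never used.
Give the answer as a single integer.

Answer: 3

Derivation:
Block summaries:
  b0 def {a,b,j} use ∅
  b1 def {h,j} use {j}
  b2 def {d,j} use {j}
  b3 def {d} use ∅
  b4 def {b} use ∅

Live sets:
  b0 li=∅ lo={j}
  b1 li={j} lo={j}
  b2 li={j} lo=∅
  b3 li={j} lo={j}
  b4 li=∅ lo=∅

Conflict graph:
  a — {b,j}
  b — {a,j}
  d — {j}
  h — {j}
  j — {a,b,d,h}

Registers:
  clique {a,b,j} ⇒ need ≥ 3
  3-colouring: r0={j}  r1={a,d,h}  r2={b}
  χ = 3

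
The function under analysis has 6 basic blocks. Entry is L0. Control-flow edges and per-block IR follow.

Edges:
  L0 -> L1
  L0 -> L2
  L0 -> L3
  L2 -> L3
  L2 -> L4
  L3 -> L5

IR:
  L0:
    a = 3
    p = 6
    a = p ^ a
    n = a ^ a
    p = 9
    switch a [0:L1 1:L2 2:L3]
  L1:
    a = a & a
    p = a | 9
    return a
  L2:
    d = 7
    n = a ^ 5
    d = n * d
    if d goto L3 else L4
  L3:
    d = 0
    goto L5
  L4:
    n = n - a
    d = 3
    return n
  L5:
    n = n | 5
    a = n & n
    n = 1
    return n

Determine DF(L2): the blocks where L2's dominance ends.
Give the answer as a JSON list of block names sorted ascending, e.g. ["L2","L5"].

Answer: ["L3"]

Analysis:
idom tree: L1←L0 L2←L0 L3←L0 L4←L2 L5←L3
Join-block Dom:
  L3: preds {L0,L2}: {L0} ∩ {L0,L2} = {L0}; idom=L0

Frontier:
  join L3 pred L0: · stop@L0
  join L3 pred L2: L2 stop@L0
  DF(L0)=∅
  DF(L1)=∅
  DF(L2)={L3}
  DF(L3)=∅
  DF(L4)=∅
  DF(L5)=∅

DF(L2) = ["L3"]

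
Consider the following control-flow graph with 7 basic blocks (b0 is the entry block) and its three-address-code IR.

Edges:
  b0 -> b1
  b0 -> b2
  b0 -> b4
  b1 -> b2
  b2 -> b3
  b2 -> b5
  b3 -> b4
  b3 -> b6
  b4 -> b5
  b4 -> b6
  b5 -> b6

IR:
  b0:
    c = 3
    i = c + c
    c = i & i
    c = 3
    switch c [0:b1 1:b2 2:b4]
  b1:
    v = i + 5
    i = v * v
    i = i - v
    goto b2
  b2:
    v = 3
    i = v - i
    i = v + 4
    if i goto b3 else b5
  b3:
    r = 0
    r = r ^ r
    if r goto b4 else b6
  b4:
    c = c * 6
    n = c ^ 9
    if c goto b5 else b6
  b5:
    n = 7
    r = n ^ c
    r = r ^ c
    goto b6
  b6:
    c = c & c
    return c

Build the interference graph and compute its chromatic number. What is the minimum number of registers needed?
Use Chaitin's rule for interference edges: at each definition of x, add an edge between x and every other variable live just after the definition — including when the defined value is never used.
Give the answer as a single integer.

Answer: 3

Derivation:
Per-block:
  b0: {c,i} / ∅
  b1: {i,v} / {i}
  b2: {i,v} / {i}
  b3: {r} / ∅
  b4: {c,n} / {c}
  b5: {n,r} / {c}
  b6: {c} / {c}

Backward fixpoint:
  b0: in=∅ out={c,i}
  b1: in={c,i} out={c,i}
  b2: in={c,i} out={c}
  b3: in={c} out={c}
  b4: in={c} out={c}
  b5: in={c} out={c}
  b6: in={c} out=∅

Interference:
  c↔{i,n,r,v}
  i↔{c,v}
  n↔{c}
  r↔{c}
  v↔{c,i}

Registers:
  {c,i,v} pairwise interfere (3-clique) ⇒ χ ≥ 3
  assign c→r0 i→r1 n→r1 r→r1 v→r2 — no edge inside a register ⇒ χ ≤ 3
  χ = 3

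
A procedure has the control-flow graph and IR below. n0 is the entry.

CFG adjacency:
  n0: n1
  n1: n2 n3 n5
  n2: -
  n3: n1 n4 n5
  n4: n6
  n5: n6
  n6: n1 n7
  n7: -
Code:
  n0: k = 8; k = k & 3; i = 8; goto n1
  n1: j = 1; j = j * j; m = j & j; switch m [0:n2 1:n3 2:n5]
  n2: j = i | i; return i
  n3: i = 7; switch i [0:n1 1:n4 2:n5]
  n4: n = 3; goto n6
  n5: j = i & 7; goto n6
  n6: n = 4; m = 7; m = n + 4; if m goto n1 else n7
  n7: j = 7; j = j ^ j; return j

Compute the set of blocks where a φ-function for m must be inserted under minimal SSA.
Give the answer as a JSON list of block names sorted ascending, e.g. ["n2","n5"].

Answer: ["n1"]

Working:
idom tree: n1←n0 n2←n1 n3←n1 n4←n3 n5←n1 n6←n1 n7←n6
Join-block Dom:
  n1: preds {n0,n3,n6}: {n0} ∩ {n0,n1,n3} ∩ {n0,n1,n6} = {n0}; idom=n0
  n5: preds {n1,n3}: {n0,n1} ∩ {n0,n1,n3} = {n0,n1}; idom=n1
  n6: preds {n4,n5}: {n0,n1,n3,n4} ∩ {n0,n1,n5} = {n0,n1}; idom=n1

DF walk-up:
  join n1 pred n0: · stop@n0
  join n1 pred n3: n3→n1 stop@n0
  join n1 pred n6: n6→n1 stop@n0
  join n5 pred n1: · stop@n1
  join n5 pred n3: n3 stop@n1
  join n6 pred n4: n4→n3 stop@n1
  join n6 pred n5: n5 stop@n1
  DF(n0)=∅
  DF(n1)={n1}
  DF(n2)=∅
  DF(n3)={n1,n5,n6}
  DF(n4)={n6}
  DF(n5)={n6}
  DF(n6)={n1}
  DF(n7)=∅

φ for m: defs {n1,n6}
  DF⁺ = {n1}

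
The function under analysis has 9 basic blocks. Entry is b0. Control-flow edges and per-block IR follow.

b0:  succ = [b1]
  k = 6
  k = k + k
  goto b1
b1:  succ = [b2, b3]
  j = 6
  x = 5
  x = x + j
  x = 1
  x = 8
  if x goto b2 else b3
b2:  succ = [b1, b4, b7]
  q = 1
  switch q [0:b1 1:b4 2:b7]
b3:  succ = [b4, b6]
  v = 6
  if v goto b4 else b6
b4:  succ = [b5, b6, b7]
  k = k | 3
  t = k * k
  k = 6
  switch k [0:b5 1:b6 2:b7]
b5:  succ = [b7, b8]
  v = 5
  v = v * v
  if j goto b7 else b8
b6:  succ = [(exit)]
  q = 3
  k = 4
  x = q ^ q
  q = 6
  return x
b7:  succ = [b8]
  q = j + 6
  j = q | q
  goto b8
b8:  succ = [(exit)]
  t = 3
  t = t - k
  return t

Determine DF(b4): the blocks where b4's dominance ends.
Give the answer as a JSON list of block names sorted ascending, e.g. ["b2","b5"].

Answer: ["b6", "b7", "b8"]

Analysis:
idom tree: b1←b0 b2←b1 b3←b1 b4←b1 b5←b4 b6←b1 b7←b1 b8←b1
Dom at joins:
  b1: preds {b0,b2}: {b0} ∩ {b0,b1,b2} = {b0}; idom=b0
  b4: preds {b2,b3}: {b0,b1,b2} ∩ {b0,b1,b3} = {b0,b1}; idom=b1
  b6: preds {b3,b4}: {b0,b1,b3} ∩ {b0,b1,b4} = {b0,b1}; idom=b1
  b7: preds {b2,b4,b5}: {b0,b1,b2} ∩ {b0,b1,b4} ∩ {b0,b1,b4,b5} = {b0,b1}; idom=b1
  b8: preds {b5,b7}: {b0,b1,b4,b5} ∩ {b0,b1,b7} = {b0,b1}; idom=b1

Frontier:
  b1←b0: walk · to b0
  b1←b2: walk b2→b1 to b0
  b4←b2: walk b2 to b1
  b4←b3: walk b3 to b1
  b6←b3: walk b3 to b1
  b6←b4: walk b4 to b1
  b7←b2: walk b2 to b1
  b7←b4: walk b4 to b1
  b7←b5: walk b5→b4 to b1
  b8←b5: walk b5→b4 to b1
  b8←b7: walk b7 to b1
  DF(b0)=∅
  DF(b1)={b1}
  DF(b2)={b1,b4,b7}
  DF(b3)={b4,b6}
  DF(b4)={b6,b7,b8}
  DF(b5)={b7,b8}
  DF(b6)=∅
  DF(b7)={b8}
  DF(b8)=∅

DF(b4) = ["b6", "b7", "b8"]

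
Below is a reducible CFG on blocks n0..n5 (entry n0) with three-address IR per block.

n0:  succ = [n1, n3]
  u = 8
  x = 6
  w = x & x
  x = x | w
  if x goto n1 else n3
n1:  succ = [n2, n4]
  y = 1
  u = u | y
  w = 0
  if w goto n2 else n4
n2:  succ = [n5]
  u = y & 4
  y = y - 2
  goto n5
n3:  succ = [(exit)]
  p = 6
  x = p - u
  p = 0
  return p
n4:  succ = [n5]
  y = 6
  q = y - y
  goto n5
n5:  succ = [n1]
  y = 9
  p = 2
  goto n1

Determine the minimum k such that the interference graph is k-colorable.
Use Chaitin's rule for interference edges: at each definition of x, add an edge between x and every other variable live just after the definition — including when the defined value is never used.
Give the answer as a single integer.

Answer: 3

Working:
def/use:
  n0: {u,w,x} / ∅
  n1: {u,w,y} / {u}
  n2: {u,y} / {y}
  n3: {p,x} / {u}
  n4: {q,y} / ∅
  n5: {p,y} / ∅

Liveness:
  live n0: ∅→{u}
  live n1: {u}→{u,y}
  live n2: {y}→{u}
  live n3: {u}→∅
  live n4: {u}→{u}
  live n5: {u}→{u}

Interfere edges:
  p↔{u}
  q↔{u}
  u↔{p,q,w,x,y}
  w↔{u,x,y}
  x↔{u,w}
  y↔{u,w}

Colouring:
  {u,w,x} pairwise interfere (3-clique) ⇒ χ ≥ 3
  assign p→r1 q→r1 u→r0 w→r1 x→r2 y→r2 — no edge inside a register ⇒ χ ≤ 3
  χ = 3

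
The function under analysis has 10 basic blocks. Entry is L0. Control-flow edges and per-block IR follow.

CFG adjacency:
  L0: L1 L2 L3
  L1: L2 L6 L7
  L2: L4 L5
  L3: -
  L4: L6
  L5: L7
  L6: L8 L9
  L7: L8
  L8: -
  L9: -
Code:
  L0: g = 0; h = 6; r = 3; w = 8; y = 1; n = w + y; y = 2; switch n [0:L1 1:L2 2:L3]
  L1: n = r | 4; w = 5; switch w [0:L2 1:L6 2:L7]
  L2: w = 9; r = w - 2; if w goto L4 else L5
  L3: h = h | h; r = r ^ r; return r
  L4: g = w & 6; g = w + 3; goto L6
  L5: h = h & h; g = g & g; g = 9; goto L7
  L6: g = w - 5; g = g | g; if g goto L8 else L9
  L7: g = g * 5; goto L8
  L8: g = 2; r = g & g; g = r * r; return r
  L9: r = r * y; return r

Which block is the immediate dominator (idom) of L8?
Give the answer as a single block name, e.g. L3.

Answer: L0

Analysis:
idom tree: L1←L0 L2←L0 L3←L0 L4←L2 L5←L2 L6←L0 L7←L0 L8←L0 L9←L6
Dom∩ at merges:
  L2: preds {L0,L1}: {L0} ∩ {L0,L1} = {L0}; idom=L0
  L6: preds {L1,L4}: {L0,L1} ∩ {L0,L2,L4} = {L0}; idom=L0
  L7: preds {L1,L5}: {L0,L1} ∩ {L0,L2,L5} = {L0}; idom=L0
  L8: preds {L6,L7}: {L0,L6} ∩ {L0,L7} = {L0}; idom=L0

idom(L8) = L0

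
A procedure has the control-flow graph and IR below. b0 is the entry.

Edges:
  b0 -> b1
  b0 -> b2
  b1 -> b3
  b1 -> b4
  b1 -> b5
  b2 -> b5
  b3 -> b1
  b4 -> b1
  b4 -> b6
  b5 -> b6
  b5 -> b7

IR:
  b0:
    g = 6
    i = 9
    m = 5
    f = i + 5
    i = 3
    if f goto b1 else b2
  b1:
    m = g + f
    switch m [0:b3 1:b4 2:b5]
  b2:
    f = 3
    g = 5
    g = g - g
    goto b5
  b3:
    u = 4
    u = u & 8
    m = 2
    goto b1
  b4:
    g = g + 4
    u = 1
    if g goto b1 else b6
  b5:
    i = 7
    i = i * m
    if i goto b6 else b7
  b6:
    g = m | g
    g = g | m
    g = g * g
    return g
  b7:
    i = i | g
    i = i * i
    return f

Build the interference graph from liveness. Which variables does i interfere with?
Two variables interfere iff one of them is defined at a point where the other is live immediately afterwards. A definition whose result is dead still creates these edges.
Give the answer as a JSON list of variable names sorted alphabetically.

Per-block:
  b0: def={f,g,i,m} ue=∅
  b1: def={m} ue={f,g}
  b2: def={f,g} ue=∅
  b3: def={m,u} ue=∅
  b4: def={g,u} ue={g}
  b5: def={i} ue={m}
  b6: def={g} ue={g,m}
  b7: def={i} ue={f,g,i}

Live sets:
  b0: in=∅ out={f,g,m}
  b1: in={f,g} out={f,g,m}
  b2: in={m} out={f,g,m}
  b3: in={f,g} out={f,g}
  b4: in={f,g,m} out={f,g,m}
  b5: in={f,g,m} out={f,g,i,m}
  b6: in={g,m} out=∅
  b7: in={f,g,i} out=∅

Interference:
  f — {g,i,m,u}
  g — {f,i,m,u}
  i — {f,g,m}
  m — {f,g,i,u}
  u — {f,g,m}

N(i) = ["f", "g", "m"]

Answer: ["f", "g", "m"]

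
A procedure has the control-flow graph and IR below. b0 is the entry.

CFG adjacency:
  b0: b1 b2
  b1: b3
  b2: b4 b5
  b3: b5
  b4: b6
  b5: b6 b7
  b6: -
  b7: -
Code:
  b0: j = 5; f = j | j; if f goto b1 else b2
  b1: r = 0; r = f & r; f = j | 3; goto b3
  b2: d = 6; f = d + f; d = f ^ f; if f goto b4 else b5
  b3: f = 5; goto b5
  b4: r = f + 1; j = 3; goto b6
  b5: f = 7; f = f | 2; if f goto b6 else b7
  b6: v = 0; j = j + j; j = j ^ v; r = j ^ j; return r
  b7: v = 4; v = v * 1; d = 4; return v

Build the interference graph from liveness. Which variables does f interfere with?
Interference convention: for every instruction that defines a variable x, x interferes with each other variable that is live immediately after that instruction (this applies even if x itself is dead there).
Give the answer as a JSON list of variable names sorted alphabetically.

Per-block:
  b0: def={f,j} ue=∅
  b1: def={f,r} ue={f,j}
  b2: def={d,f} ue={f}
  b3: def={f} ue=∅
  b4: def={j,r} ue={f}
  b5: def={f} ue=∅
  b6: def={j,r,v} ue={j}
  b7: def={d,v} ue=∅

Backward fixpoint:
  b0: in=∅ out={f,j}
  b1: in={f,j} out={j}
  b2: in={f,j} out={f,j}
  b3: in={j} out={j}
  b4: in={f} out={j}
  b5: in={j} out={j}
  b6: in={j} out=∅
  b7: in=∅ out=∅

Interference:
  d↔{f,j,v}
  f↔{d,j,r}
  j↔{d,f,r,v}
  r↔{f,j}
  v↔{d,j}

N(f) = ["d", "j", "r"]

Answer: ["d", "j", "r"]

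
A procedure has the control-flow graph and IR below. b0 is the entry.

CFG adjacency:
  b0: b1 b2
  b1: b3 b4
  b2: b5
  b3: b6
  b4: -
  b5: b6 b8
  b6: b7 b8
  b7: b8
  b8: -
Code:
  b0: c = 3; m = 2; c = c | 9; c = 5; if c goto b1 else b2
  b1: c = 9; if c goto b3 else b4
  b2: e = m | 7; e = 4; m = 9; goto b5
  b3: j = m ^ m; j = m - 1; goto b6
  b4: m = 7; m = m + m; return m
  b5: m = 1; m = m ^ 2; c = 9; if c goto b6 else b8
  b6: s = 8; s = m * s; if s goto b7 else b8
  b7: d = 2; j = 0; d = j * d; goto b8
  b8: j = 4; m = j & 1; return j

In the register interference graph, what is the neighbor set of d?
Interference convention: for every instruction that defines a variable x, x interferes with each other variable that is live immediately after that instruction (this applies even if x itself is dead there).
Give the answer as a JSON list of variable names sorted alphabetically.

def/use:
  b0: {c,m} / ∅
  b1: {c} / ∅
  b2: {e,m} / {m}
  b3: {j} / {m}
  b4: {m} / ∅
  b5: {c,m} / ∅
  b6: {s} / {m}
  b7: {d,j} / ∅
  b8: {j,m} / ∅

Live sets:
  b0: in=∅ out={m}
  b1: in={m} out={m}
  b2: in={m} out=∅
  b3: in={m} out={m}
  b4: in=∅ out=∅
  b5: in=∅ out={m}
  b6: in={m} out=∅
  b7: in=∅ out=∅
  b8: in=∅ out=∅

Interference:
  c — {m}
  d — {j}
  e — ∅
  j — {d,m}
  m — {c,j,s}
  s — {m}

N(d) = ["j"]

Answer: ["j"]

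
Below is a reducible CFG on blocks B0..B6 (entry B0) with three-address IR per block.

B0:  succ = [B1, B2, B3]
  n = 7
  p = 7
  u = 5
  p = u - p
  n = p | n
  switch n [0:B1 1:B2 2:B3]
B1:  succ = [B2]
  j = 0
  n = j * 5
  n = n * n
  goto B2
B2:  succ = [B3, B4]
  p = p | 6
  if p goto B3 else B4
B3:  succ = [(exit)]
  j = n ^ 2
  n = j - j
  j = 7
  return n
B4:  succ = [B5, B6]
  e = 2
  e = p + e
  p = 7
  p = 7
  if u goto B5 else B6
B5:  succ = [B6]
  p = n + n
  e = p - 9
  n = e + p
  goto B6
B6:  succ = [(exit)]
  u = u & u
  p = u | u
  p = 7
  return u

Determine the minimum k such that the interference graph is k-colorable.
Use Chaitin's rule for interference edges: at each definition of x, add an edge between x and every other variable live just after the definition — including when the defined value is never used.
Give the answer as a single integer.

Block summaries:
  B0: def={n,p,u} ue=∅
  B1: def={j,n} ue=∅
  B2: def={p} ue={p}
  B3: def={j,n} ue={n}
  B4: def={e,p} ue={p,u}
  B5: def={e,n,p} ue={n}
  B6: def={p,u} ue={u}

Liveness:
  B0 li=∅ lo={n,p,u}
  B1 li={p,u} lo={n,p,u}
  B2 li={n,p,u} lo={n,p,u}
  B3 li={n} lo=∅
  B4 li={n,p,u} lo={n,u}
  B5 li={n,u} lo={u}
  B6 li={u} lo=∅

Interference:
  e — {n,p,u}
  j — {n,p,u}
  n — {e,j,p,u}
  p — {e,j,n,u}
  u — {e,j,n,p}

Registers:
  clique {e,n,p,u} ⇒ need ≥ 4
  4-colouring: R0={n}  R1={p}  R2={u}  R3={e,j}
  χ = 4

Answer: 4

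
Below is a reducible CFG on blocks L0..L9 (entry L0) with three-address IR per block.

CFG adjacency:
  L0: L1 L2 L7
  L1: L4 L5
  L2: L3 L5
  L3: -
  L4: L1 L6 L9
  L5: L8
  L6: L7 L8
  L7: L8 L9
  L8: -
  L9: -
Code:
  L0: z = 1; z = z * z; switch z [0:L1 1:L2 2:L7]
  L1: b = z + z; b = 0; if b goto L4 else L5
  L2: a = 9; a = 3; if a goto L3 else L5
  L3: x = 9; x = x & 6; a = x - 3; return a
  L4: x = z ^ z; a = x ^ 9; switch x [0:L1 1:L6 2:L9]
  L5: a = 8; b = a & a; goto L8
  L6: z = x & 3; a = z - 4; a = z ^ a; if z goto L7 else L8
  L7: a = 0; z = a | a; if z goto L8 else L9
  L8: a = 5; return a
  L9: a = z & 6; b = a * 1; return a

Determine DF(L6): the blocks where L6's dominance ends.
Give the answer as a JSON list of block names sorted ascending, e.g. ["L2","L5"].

idom tree: L1←L0 L2←L0 L3←L2 L4←L1 L5←L0 L6←L4 L7←L0 L8←L0 L9←L0
Dom∩ at merges:
  L1: preds {L0,L4}: {L0} ∩ {L0,L1,L4} = {L0}; idom=L0
  L5: preds {L1,L2}: {L0,L1} ∩ {L0,L2} = {L0}; idom=L0
  L7: preds {L0,L6}: {L0} ∩ {L0,L1,L4,L6} = {L0}; idom=L0
  L8: preds {L5,L6,L7}: {L0,L5} ∩ {L0,L1,L4,L6} ∩ {L0,L7} = {L0}; idom=L0
  L9: preds {L4,L7}: {L0,L1,L4} ∩ {L0,L7} = {L0}; idom=L0

DF derivation:
  join L1 pred L0: · stop@L0
  join L1 pred L4: L4→L1 stop@L0
  join L5 pred L1: L1 stop@L0
  join L5 pred L2: L2 stop@L0
  join L7 pred L0: · stop@L0
  join L7 pred L6: L6→L4→L1 stop@L0
  join L8 pred L5: L5 stop@L0
  join L8 pred L6: L6→L4→L1 stop@L0
  join L8 pred L7: L7 stop@L0
  join L9 pred L4: L4→L1 stop@L0
  join L9 pred L7: L7 stop@L0
  L0 → ∅
  L1 → {L1,L5,L7,L8,L9}
  L2 → {L5}
  L3 → ∅
  L4 → {L1,L7,L8,L9}
  L5 → {L8}
  L6 → {L7,L8}
  L7 → {L8,L9}
  L8 → ∅
  L9 → ∅

DF(L6) = ["L7", "L8"]

Answer: ["L7", "L8"]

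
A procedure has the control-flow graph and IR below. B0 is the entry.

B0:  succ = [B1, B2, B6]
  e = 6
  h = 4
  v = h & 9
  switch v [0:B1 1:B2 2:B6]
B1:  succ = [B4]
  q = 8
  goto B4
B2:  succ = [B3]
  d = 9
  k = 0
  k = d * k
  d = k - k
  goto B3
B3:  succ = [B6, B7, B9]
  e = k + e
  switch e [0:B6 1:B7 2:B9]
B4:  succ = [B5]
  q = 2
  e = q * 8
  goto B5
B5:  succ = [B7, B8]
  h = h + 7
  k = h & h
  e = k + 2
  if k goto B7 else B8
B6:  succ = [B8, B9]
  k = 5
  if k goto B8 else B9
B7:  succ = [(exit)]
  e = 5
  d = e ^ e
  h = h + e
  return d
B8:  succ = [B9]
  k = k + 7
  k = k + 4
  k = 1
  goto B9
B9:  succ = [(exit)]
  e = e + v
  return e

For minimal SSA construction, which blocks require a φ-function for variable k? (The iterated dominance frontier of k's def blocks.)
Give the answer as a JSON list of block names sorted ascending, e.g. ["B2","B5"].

Answer: ["B6", "B7", "B8", "B9"]

Derivation:
idom tree: B1←B0 B2←B0 B3←B2 B4←B1 B5←B4 B6←B0 B7←B0 B8←B0 B9←B0
Join-block Dom:
  B6: preds {B0,B3}: {B0} ∩ {B0,B2,B3} = {B0}; idom=B0
  B7: preds {B3,B5}: {B0,B2,B3} ∩ {B0,B1,B4,B5} = {B0}; idom=B0
  B8: preds {B5,B6}: {B0,B1,B4,B5} ∩ {B0,B6} = {B0}; idom=B0
  B9: preds {B3,B6,B8}: {B0,B2,B3} ∩ {B0,B6} ∩ {B0,B8} = {B0}; idom=B0

DF walk-up:
  B6←B0: walk · to B0
  B6←B3: walk B3→B2 to B0
  B7←B3: walk B3→B2 to B0
  B7←B5: walk B5→B4→B1 to B0
  B8←B5: walk B5→B4→B1 to B0
  B8←B6: walk B6 to B0
  B9←B3: walk B3→B2 to B0
  B9←B6: walk B6 to B0
  B9←B8: walk B8 to B0
  DF(B0)=∅
  DF(B1)={B7,B8}
  DF(B2)={B6,B7,B9}
  DF(B3)={B6,B7,B9}
  DF(B4)={B7,B8}
  DF(B5)={B7,B8}
  DF(B6)={B8,B9}
  DF(B7)=∅
  DF(B8)={B9}
  DF(B9)=∅

φ for k: defs {B2,B5,B6,B8}
  DF⁺ = {B6,B7,B8,B9}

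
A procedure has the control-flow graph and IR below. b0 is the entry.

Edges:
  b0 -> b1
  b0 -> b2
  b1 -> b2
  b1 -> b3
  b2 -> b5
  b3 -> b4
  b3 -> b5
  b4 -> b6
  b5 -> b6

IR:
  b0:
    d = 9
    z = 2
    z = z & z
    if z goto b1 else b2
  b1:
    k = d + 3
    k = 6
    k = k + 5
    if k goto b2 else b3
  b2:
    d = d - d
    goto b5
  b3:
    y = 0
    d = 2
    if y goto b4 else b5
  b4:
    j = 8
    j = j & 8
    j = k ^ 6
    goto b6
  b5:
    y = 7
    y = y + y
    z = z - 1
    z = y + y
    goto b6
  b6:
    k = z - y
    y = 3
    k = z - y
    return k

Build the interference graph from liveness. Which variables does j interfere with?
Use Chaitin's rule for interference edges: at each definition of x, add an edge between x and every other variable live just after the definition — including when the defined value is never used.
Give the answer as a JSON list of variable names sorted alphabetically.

Per-block:
  b0: {d,z} / ∅
  b1: {k} / {d}
  b2: {d} / {d}
  b3: {d,y} / ∅
  b4: {j} / {k}
  b5: {y,z} / {z}
  b6: {k,y} / {y,z}

Liveness:
  b0 li=∅ lo={d,z}
  b1 li={d,z} lo={d,k,z}
  b2 li={d,z} lo={z}
  b3 li={k,z} lo={k,y,z}
  b4 li={k,y,z} lo={y,z}
  b5 li={z} lo={y,z}
  b6 li={y,z} lo=∅

Interfere edges:
  d — {k,y,z}
  j — {k,y,z}
  k — {d,j,y,z}
  y — {d,j,k,z}
  z — {d,j,k,y}

N(j) = ["k", "y", "z"]

Answer: ["k", "y", "z"]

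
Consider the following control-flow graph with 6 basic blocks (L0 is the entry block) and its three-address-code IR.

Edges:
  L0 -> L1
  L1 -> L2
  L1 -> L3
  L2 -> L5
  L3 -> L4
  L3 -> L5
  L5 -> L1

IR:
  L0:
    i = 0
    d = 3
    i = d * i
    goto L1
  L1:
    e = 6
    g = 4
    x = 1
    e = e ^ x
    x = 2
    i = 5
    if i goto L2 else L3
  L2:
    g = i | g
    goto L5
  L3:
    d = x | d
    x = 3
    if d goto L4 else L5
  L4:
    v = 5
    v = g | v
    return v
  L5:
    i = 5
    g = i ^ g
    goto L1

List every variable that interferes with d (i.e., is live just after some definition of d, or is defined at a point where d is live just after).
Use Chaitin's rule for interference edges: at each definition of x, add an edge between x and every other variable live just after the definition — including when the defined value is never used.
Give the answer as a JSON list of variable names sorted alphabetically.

Per-block:
  L0: def={d,i} ue=∅
  L1: def={e,g,i,x} ue=∅
  L2: def={g} ue={g,i}
  L3: def={d,x} ue={d,x}
  L4: def={v} ue={g}
  L5: def={g,i} ue={g}

Live sets:
  L0 li=∅ lo={d}
  L1 li={d} lo={d,g,i,x}
  L2 li={d,g,i} lo={d,g}
  L3 li={d,g,x} lo={d,g}
  L4 li={g} lo=∅
  L5 li={d,g} lo={d}

Interfere edges:
  d↔{e,g,i,x}
  e↔{d,g,x}
  g↔{d,e,i,v,x}
  i↔{d,g,x}
  v↔{g}
  x↔{d,e,g,i}

N(d) = ["e", "g", "i", "x"]

Answer: ["e", "g", "i", "x"]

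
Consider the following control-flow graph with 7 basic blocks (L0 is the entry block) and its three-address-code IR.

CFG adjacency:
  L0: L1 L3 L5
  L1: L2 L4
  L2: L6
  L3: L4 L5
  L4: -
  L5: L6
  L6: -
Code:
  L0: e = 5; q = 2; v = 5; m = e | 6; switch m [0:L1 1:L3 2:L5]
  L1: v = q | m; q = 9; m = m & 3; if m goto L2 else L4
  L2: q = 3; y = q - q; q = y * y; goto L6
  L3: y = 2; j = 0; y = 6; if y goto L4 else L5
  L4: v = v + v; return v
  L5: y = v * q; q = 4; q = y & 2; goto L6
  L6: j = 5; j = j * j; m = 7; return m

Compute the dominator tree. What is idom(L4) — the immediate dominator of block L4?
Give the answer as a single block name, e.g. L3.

Answer: L0

Derivation:
idom tree: L1←L0 L2←L1 L3←L0 L4←L0 L5←L0 L6←L0
Dom at joins:
  L4: preds {L1,L3}: {L0,L1} ∩ {L0,L3} = {L0}; idom=L0
  L5: preds {L0,L3}: {L0} ∩ {L0,L3} = {L0}; idom=L0
  L6: preds {L2,L5}: {L0,L1,L2} ∩ {L0,L5} = {L0}; idom=L0

idom(L4) = L0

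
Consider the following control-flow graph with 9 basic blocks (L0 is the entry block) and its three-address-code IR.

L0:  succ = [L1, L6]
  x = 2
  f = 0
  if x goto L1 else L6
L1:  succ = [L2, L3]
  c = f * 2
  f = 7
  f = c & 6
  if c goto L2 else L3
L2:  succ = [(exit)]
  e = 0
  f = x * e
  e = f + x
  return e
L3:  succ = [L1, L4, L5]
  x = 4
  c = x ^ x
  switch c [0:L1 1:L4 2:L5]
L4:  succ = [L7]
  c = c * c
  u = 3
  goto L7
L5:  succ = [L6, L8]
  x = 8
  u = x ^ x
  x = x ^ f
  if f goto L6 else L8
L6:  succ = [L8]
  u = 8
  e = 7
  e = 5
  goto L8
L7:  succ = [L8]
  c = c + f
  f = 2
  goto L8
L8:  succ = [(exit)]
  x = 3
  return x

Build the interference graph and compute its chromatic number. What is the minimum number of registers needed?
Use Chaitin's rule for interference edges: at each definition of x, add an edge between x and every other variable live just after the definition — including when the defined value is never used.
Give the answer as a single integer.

Block summaries:
  L0: {f,x} / ∅
  L1: {c,f} / {f}
  L2: {e,f} / {x}
  L3: {c,x} / ∅
  L4: {c,u} / {c}
  L5: {u,x} / {f}
  L6: {e,u} / ∅
  L7: {c,f} / {c,f}
  L8: {x} / ∅

Live sets:
  live L0: ∅→{f,x}
  live L1: {f,x}→{f,x}
  live L2: {x}→∅
  live L3: {f}→{c,f,x}
  live L4: {c,f}→{c,f}
  live L5: {f}→∅
  live L6: ∅→∅
  live L7: {c,f}→∅
  live L8: ∅→∅

Interference:
  c — {f,u,x}
  e — {x}
  f — {c,u,x}
  u — {c,f,x}
  x — {c,e,f,u}

Colouring:
  {c,f,u,x} pairwise interfere (4-clique) ⇒ χ ≥ 4
  4-colouring: R0={x}  R1={c,e}  R2={f}  R3={u}
  χ = 4

Answer: 4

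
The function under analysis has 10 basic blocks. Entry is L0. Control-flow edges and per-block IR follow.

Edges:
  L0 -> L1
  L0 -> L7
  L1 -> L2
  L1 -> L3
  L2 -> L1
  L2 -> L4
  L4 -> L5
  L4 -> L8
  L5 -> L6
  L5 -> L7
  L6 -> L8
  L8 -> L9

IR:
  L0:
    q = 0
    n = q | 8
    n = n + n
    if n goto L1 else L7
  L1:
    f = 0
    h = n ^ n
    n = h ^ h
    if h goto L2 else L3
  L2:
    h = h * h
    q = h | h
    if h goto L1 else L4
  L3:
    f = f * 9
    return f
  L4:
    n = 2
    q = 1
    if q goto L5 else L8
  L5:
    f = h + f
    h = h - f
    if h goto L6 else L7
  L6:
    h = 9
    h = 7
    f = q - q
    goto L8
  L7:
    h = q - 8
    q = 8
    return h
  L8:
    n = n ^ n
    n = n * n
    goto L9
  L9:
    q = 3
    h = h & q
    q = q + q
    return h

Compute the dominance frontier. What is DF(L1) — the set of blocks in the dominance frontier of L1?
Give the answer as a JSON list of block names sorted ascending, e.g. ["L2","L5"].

idom tree: L1←L0 L2←L1 L3←L1 L4←L2 L5←L4 L6←L5 L7←L0 L8←L4 L9←L8
Dom∩ at merges:
  L1: preds {L0,L2}: {L0} ∩ {L0,L1,L2} = {L0}; idom=L0
  L7: preds {L0,L5}: {L0} ∩ {L0,L1,L2,L4,L5} = {L0}; idom=L0
  L8: preds {L4,L6}: {L0,L1,L2,L4} ∩ {L0,L1,L2,L4,L5,L6} = {L0,L1,L2,L4}; idom=L4

DF walk-up:
  L1←L0: walk · to L0
  L1←L2: walk L2→L1 to L0
  L7←L0: walk · to L0
  L7←L5: walk L5→L4→L2→L1 to L0
  L8←L4: walk · to L4
  L8←L6: walk L6→L5 to L4
  DF(L0)=∅
  DF(L1)={L1,L7}
  DF(L2)={L1,L7}
  DF(L3)=∅
  DF(L4)={L7}
  DF(L5)={L7,L8}
  DF(L6)={L8}
  DF(L7)=∅
  DF(L8)=∅
  DF(L9)=∅

DF(L1) = ["L1", "L7"]

Answer: ["L1", "L7"]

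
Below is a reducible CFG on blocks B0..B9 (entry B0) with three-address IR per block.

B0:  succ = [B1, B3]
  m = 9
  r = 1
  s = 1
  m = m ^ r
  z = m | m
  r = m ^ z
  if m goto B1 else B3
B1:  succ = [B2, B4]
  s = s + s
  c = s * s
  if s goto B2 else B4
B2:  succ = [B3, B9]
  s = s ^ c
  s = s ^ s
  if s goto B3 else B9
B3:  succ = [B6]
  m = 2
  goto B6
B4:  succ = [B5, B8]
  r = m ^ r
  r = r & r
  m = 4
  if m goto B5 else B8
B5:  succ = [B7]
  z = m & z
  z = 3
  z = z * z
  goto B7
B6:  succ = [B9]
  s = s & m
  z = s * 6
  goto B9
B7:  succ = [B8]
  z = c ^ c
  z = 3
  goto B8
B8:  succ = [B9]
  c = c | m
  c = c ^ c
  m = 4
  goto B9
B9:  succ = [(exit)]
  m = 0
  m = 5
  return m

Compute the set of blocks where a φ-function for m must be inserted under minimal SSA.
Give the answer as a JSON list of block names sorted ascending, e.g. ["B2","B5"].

idom tree: B1←B0 B2←B1 B3←B0 B4←B1 B5←B4 B6←B3 B7←B5 B8←B4 B9←B0
Join-block Dom:
  B3: preds {B0,B2}: {B0} ∩ {B0,B1,B2} = {B0}; idom=B0
  B8: preds {B4,B7}: {B0,B1,B4} ∩ {B0,B1,B4,B5,B7} = {B0,B1,B4}; idom=B4
  B9: preds {B2,B6,B8}: {B0,B1,B2} ∩ {B0,B3,B6} ∩ {B0,B1,B4,B8} = {B0}; idom=B0

DF walk-up:
  join B3 pred B0: · stop@B0
  join B3 pred B2: B2→B1 stop@B0
  join B8 pred B4: · stop@B4
  join B8 pred B7: B7→B5 stop@B4
  join B9 pred B2: B2→B1 stop@B0
  join B9 pred B6: B6→B3 stop@B0
  join B9 pred B8: B8→B4→B1 stop@B0
  B0: DF=∅
  B1: DF={B3,B9}
  B2: DF={B3,B9}
  B3: DF={B9}
  B4: DF={B9}
  B5: DF={B8}
  B6: DF={B9}
  B7: DF={B8}
  B8: DF={B9}
  B9: DF=∅

φ for m: defs {B0,B3,B4,B8,B9}
  DF⁺ = {B9}

Answer: ["B9"]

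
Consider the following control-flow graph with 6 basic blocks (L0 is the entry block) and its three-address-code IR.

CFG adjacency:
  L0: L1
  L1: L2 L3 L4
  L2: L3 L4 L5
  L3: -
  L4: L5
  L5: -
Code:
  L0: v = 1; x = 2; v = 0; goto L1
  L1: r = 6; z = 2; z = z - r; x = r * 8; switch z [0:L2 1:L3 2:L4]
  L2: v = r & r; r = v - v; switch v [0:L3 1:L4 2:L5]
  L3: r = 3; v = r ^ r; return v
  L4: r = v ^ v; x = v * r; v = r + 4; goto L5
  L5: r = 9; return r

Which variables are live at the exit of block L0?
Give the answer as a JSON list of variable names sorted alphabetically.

Answer: ["v"]

Working:
Per-block:
  L0: def={v,x} ue=∅
  L1: def={r,x,z} ue=∅
  L2: def={r,v} ue={r}
  L3: def={r,v} ue=∅
  L4: def={r,v,x} ue={v}
  L5: def={r} ue=∅

Backward fixpoint:
  L0 li=∅ lo={v}
  L1 li={v} lo={r,v}
  L2 li={r} lo={v}
  L3 li=∅ lo=∅
  L4 li={v} lo=∅
  L5 li=∅ lo=∅

live-out(L0) = ["v"]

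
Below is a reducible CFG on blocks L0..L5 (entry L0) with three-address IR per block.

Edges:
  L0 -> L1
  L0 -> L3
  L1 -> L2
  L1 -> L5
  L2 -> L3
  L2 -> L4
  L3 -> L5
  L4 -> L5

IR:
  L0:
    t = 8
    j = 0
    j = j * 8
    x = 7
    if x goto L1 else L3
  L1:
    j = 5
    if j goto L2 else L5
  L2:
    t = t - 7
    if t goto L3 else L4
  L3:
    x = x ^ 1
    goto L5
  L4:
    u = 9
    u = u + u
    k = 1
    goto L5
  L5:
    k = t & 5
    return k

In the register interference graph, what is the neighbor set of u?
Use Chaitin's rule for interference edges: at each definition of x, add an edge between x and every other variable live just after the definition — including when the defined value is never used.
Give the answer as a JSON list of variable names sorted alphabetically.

def/use:
  L0: {j,t,x} / ∅
  L1: {j} / ∅
  L2: {t} / {t}
  L3: {x} / {x}
  L4: {k,u} / ∅
  L5: {k} / {t}

Live sets:
  live L0: ∅→{t,x}
  live L1: {t,x}→{t,x}
  live L2: {t,x}→{t,x}
  live L3: {t,x}→{t}
  live L4: {t}→{t}
  live L5: {t}→∅

Conflict graph:
  j — {t,x}
  k — {t}
  t — {j,k,u,x}
  u — {t}
  x — {j,t}

N(u) = ["t"]

Answer: ["t"]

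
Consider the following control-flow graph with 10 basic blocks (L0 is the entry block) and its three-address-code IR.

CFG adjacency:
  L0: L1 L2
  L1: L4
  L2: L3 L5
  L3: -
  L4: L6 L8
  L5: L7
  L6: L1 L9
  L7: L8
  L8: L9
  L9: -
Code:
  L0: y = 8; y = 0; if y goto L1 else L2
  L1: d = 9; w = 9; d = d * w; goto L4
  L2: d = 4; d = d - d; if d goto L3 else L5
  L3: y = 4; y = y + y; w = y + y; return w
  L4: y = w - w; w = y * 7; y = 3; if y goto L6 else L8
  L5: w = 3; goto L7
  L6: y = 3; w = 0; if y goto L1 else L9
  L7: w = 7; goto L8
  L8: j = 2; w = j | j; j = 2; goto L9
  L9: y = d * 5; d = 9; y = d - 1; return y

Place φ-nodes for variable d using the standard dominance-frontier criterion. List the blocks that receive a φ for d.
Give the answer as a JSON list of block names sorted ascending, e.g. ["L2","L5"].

idom tree: L1←L0 L2←L0 L3←L2 L4←L1 L5←L2 L6←L4 L7←L5 L8←L0 L9←L0
Dom∩ at merges:
  L1: preds {L0,L6}: {L0} ∩ {L0,L1,L4,L6} = {L0}; idom=L0
  L8: preds {L4,L7}: {L0,L1,L4} ∩ {L0,L2,L5,L7} = {L0}; idom=L0
  L9: preds {L6,L8}: {L0,L1,L4,L6} ∩ {L0,L8} = {L0}; idom=L0

DF derivation:
  L1←L0: walk · to L0
  L1←L6: walk L6→L4→L1 to L0
  L8←L4: walk L4→L1 to L0
  L8←L7: walk L7→L5→L2 to L0
  L9←L6: walk L6→L4→L1 to L0
  L9←L8: walk L8 to L0
  L0 → ∅
  L1 → {L1,L8,L9}
  L2 → {L8}
  L3 → ∅
  L4 → {L1,L8,L9}
  L5 → {L8}
  L6 → {L1,L9}
  L7 → {L8}
  L8 → {L9}
  L9 → ∅

φ for d: defs {L1,L2,L9}
  DF⁺ = {L1,L8,L9}

Answer: ["L1", "L8", "L9"]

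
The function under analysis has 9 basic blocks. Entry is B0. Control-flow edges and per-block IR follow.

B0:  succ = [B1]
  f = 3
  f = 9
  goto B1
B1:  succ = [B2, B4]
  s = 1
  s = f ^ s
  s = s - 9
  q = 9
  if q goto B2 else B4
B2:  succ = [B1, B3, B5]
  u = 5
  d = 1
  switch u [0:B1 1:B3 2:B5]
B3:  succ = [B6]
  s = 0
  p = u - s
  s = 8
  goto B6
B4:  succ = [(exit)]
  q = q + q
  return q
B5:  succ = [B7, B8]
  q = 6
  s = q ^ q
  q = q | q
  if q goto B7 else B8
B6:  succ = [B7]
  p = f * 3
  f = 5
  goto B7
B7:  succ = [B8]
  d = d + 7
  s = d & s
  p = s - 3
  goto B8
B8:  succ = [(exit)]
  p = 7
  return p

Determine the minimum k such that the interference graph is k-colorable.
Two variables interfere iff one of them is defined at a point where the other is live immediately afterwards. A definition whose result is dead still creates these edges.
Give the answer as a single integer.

Per-block:
  B0: def={f} ue=∅
  B1: def={q,s} ue={f}
  B2: def={d,u} ue=∅
  B3: def={p,s} ue={u}
  B4: def={q} ue={q}
  B5: def={q,s} ue=∅
  B6: def={f,p} ue={f}
  B7: def={d,p,s} ue={d,s}
  B8: def={p} ue=∅

Backward fixpoint:
  B0 li=∅ lo={f}
  B1 li={f} lo={f,q}
  B2 li={f} lo={d,f,u}
  B3 li={d,f,u} lo={d,f,s}
  B4 li={q} lo=∅
  B5 li={d} lo={d,s}
  B6 li={d,f,s} lo={d,s}
  B7 li={d,s} lo=∅
  B8 li=∅ lo=∅

Interfere edges:
  d — {f,p,q,s,u}
  f — {d,p,q,s,u}
  p — {d,f,s}
  q — {d,f,s}
  s — {d,f,p,q,u}
  u — {d,f,s}

Colouring:
  clique {d,f,p,s} ⇒ need ≥ 4
  assign d→r0 f→r1 p→r3 q→r3 s→r2 u→r3 — no edge inside a register ⇒ χ ≤ 4
  χ = 4

Answer: 4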